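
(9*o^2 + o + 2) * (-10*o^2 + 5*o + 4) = -90*o^4 + 35*o^3 + 21*o^2 + 14*o + 8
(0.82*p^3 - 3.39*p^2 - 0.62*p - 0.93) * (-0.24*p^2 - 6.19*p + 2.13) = -0.1968*p^5 - 4.2622*p^4 + 22.8795*p^3 - 3.1597*p^2 + 4.4361*p - 1.9809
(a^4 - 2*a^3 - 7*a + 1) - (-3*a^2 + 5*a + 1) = a^4 - 2*a^3 + 3*a^2 - 12*a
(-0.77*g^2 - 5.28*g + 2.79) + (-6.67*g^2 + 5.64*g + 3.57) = -7.44*g^2 + 0.359999999999999*g + 6.36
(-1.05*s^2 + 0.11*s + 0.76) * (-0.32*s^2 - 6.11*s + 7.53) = 0.336*s^4 + 6.3803*s^3 - 8.8218*s^2 - 3.8153*s + 5.7228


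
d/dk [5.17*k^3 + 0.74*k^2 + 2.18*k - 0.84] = 15.51*k^2 + 1.48*k + 2.18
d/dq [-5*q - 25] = -5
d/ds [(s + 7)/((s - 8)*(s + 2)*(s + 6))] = (-2*s^3 - 21*s^2 + 268)/(s^6 - 104*s^4 - 192*s^3 + 2704*s^2 + 9984*s + 9216)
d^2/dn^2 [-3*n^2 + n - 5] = -6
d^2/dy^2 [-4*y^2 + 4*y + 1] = -8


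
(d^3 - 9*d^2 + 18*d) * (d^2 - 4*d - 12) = d^5 - 13*d^4 + 42*d^3 + 36*d^2 - 216*d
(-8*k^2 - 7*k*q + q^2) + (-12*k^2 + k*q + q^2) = -20*k^2 - 6*k*q + 2*q^2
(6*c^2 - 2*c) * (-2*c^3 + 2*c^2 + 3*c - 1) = -12*c^5 + 16*c^4 + 14*c^3 - 12*c^2 + 2*c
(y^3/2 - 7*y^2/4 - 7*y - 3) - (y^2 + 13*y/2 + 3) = y^3/2 - 11*y^2/4 - 27*y/2 - 6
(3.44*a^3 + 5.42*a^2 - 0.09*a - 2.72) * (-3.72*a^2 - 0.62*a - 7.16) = -12.7968*a^5 - 22.2952*a^4 - 27.656*a^3 - 28.633*a^2 + 2.3308*a + 19.4752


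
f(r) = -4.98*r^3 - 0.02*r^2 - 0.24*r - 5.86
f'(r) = -14.94*r^2 - 0.04*r - 0.24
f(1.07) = -12.24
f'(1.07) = -17.39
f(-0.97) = -1.10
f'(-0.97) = -14.26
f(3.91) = -304.79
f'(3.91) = -228.80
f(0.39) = -6.25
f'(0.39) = -2.53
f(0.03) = -5.87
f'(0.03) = -0.25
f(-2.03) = 36.20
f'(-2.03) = -61.73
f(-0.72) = -3.84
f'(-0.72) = -7.96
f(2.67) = -101.43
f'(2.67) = -106.85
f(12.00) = -8617.06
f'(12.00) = -2152.08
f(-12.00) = 8599.58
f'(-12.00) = -2151.12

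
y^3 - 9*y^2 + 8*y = y*(y - 8)*(y - 1)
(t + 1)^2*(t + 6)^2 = t^4 + 14*t^3 + 61*t^2 + 84*t + 36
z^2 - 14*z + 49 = (z - 7)^2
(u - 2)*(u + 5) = u^2 + 3*u - 10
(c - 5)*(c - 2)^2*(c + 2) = c^4 - 7*c^3 + 6*c^2 + 28*c - 40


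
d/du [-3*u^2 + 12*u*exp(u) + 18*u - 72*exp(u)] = 12*u*exp(u) - 6*u - 60*exp(u) + 18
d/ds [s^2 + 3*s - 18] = 2*s + 3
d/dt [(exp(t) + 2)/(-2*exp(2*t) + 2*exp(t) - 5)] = (2*exp(2*t) + 8*exp(t) - 9)*exp(t)/(4*exp(4*t) - 8*exp(3*t) + 24*exp(2*t) - 20*exp(t) + 25)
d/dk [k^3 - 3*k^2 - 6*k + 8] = 3*k^2 - 6*k - 6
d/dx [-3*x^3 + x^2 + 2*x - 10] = -9*x^2 + 2*x + 2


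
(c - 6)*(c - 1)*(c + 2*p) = c^3 + 2*c^2*p - 7*c^2 - 14*c*p + 6*c + 12*p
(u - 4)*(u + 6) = u^2 + 2*u - 24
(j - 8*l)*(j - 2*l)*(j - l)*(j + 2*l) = j^4 - 9*j^3*l + 4*j^2*l^2 + 36*j*l^3 - 32*l^4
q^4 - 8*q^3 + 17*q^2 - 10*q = q*(q - 5)*(q - 2)*(q - 1)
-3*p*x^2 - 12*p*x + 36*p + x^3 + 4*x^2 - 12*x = (-3*p + x)*(x - 2)*(x + 6)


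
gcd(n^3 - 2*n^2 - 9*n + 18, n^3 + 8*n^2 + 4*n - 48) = n - 2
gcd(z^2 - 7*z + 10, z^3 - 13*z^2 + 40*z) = z - 5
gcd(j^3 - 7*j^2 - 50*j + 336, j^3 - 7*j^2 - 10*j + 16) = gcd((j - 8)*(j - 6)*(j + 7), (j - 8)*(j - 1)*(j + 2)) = j - 8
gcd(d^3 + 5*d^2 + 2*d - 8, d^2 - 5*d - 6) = 1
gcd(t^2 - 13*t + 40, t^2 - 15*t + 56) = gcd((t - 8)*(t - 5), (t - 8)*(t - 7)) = t - 8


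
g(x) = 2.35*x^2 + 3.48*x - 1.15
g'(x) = 4.7*x + 3.48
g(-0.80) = -2.43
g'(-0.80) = -0.28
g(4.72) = 67.63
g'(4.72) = 25.66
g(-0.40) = -2.17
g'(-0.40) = 1.60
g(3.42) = 38.24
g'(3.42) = 19.55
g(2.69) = 25.22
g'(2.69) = 16.12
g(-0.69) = -2.43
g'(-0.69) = 0.24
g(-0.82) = -2.42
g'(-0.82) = -0.37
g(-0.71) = -2.44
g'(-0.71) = 0.14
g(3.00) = 30.44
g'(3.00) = 17.58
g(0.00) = -1.15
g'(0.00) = 3.48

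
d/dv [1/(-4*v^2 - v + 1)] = (8*v + 1)/(4*v^2 + v - 1)^2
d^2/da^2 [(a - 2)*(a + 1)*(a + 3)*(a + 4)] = 12*a^2 + 36*a + 6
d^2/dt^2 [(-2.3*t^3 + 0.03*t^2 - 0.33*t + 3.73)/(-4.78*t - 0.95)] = (105.10264*t^3 + 62.6658*t^2 + 12.4545*t - 173.500274)/(109.215352*t^3 + 65.11794*t^2 + 12.94185*t + 0.857375)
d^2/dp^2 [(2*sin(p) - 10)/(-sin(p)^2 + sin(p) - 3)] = 2*(sin(p)^5 - 19*sin(p)^4 - 5*sin(p)^3 + 88*sin(p)^2 - 18*sin(p) - 26)/(sin(p)^2 - sin(p) + 3)^3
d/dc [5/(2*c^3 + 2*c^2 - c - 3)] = 5*(-6*c^2 - 4*c + 1)/(2*c^3 + 2*c^2 - c - 3)^2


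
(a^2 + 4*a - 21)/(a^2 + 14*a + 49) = (a - 3)/(a + 7)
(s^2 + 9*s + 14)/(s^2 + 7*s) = (s + 2)/s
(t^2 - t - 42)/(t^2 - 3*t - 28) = (t + 6)/(t + 4)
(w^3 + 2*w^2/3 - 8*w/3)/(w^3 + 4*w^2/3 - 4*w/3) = (3*w - 4)/(3*w - 2)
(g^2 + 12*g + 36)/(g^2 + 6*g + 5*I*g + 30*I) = (g + 6)/(g + 5*I)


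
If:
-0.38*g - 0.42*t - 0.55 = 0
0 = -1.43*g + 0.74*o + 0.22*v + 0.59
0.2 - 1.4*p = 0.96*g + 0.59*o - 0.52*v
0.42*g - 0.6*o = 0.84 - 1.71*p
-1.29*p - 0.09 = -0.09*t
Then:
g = -2.62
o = -3.22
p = 0.00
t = 1.06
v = -8.86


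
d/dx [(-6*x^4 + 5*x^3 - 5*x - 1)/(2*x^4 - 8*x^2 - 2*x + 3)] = (-10*x^6 + 96*x^5 + 26*x^4 - 84*x^3 + 5*x^2 - 16*x - 17)/(4*x^8 - 32*x^6 - 8*x^5 + 76*x^4 + 32*x^3 - 44*x^2 - 12*x + 9)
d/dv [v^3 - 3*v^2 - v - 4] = 3*v^2 - 6*v - 1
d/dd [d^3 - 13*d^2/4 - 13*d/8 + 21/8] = 3*d^2 - 13*d/2 - 13/8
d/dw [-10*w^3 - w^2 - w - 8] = -30*w^2 - 2*w - 1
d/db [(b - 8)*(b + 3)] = 2*b - 5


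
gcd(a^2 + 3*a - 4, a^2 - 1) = a - 1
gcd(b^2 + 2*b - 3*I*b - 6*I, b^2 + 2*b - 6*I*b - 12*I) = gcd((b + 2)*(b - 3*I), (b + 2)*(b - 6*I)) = b + 2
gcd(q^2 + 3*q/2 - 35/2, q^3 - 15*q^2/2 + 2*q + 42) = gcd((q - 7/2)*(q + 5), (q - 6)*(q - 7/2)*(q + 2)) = q - 7/2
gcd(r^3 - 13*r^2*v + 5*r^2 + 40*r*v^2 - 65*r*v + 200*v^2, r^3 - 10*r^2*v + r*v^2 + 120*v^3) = r^2 - 13*r*v + 40*v^2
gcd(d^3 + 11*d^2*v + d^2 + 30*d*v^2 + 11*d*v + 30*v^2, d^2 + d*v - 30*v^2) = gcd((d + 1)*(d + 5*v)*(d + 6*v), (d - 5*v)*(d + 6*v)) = d + 6*v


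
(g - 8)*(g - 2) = g^2 - 10*g + 16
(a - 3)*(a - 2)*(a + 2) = a^3 - 3*a^2 - 4*a + 12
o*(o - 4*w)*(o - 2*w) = o^3 - 6*o^2*w + 8*o*w^2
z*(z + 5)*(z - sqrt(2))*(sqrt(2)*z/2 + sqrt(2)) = sqrt(2)*z^4/2 - z^3 + 7*sqrt(2)*z^3/2 - 7*z^2 + 5*sqrt(2)*z^2 - 10*z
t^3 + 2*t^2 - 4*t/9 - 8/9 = (t - 2/3)*(t + 2/3)*(t + 2)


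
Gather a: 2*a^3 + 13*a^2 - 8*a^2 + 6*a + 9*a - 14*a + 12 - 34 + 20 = 2*a^3 + 5*a^2 + a - 2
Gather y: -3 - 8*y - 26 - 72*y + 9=-80*y - 20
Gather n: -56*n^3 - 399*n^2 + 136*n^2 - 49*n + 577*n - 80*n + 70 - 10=-56*n^3 - 263*n^2 + 448*n + 60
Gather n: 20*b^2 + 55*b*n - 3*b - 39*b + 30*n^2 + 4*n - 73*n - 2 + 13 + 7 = 20*b^2 - 42*b + 30*n^2 + n*(55*b - 69) + 18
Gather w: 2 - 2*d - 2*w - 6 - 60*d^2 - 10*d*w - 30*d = -60*d^2 - 32*d + w*(-10*d - 2) - 4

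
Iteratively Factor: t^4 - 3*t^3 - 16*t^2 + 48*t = (t + 4)*(t^3 - 7*t^2 + 12*t) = (t - 4)*(t + 4)*(t^2 - 3*t) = (t - 4)*(t - 3)*(t + 4)*(t)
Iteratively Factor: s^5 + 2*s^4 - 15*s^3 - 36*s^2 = (s + 3)*(s^4 - s^3 - 12*s^2) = (s - 4)*(s + 3)*(s^3 + 3*s^2) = (s - 4)*(s + 3)^2*(s^2) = s*(s - 4)*(s + 3)^2*(s)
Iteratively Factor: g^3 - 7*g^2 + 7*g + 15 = (g - 3)*(g^2 - 4*g - 5) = (g - 5)*(g - 3)*(g + 1)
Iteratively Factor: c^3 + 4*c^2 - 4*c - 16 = (c + 2)*(c^2 + 2*c - 8) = (c - 2)*(c + 2)*(c + 4)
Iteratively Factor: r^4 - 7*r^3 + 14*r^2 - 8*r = (r)*(r^3 - 7*r^2 + 14*r - 8) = r*(r - 4)*(r^2 - 3*r + 2) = r*(r - 4)*(r - 2)*(r - 1)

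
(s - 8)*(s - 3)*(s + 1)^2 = s^4 - 9*s^3 + 3*s^2 + 37*s + 24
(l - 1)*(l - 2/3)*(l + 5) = l^3 + 10*l^2/3 - 23*l/3 + 10/3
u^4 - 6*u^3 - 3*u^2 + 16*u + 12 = (u - 6)*(u - 2)*(u + 1)^2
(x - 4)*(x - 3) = x^2 - 7*x + 12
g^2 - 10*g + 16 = (g - 8)*(g - 2)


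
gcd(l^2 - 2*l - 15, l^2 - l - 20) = l - 5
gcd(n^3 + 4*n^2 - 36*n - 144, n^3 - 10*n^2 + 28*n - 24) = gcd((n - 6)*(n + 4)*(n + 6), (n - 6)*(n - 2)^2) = n - 6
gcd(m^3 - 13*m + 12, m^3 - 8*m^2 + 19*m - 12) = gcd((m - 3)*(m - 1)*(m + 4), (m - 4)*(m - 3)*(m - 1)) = m^2 - 4*m + 3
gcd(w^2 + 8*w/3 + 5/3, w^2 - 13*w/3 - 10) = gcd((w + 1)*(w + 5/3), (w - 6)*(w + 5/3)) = w + 5/3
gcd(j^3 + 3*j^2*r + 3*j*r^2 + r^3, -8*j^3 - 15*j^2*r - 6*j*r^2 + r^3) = j^2 + 2*j*r + r^2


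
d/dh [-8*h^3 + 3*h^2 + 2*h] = -24*h^2 + 6*h + 2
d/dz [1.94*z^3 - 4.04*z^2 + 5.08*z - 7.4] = 5.82*z^2 - 8.08*z + 5.08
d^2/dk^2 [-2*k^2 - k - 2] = -4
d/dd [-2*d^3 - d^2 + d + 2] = -6*d^2 - 2*d + 1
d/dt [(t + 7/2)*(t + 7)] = 2*t + 21/2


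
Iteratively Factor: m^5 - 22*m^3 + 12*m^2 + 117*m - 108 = (m + 3)*(m^4 - 3*m^3 - 13*m^2 + 51*m - 36) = (m - 3)*(m + 3)*(m^3 - 13*m + 12) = (m - 3)*(m + 3)*(m + 4)*(m^2 - 4*m + 3) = (m - 3)*(m - 1)*(m + 3)*(m + 4)*(m - 3)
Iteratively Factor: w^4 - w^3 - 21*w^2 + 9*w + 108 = (w - 4)*(w^3 + 3*w^2 - 9*w - 27) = (w - 4)*(w + 3)*(w^2 - 9) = (w - 4)*(w + 3)^2*(w - 3)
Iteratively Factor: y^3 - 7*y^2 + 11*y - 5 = (y - 1)*(y^2 - 6*y + 5) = (y - 1)^2*(y - 5)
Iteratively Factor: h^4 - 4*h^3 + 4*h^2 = (h - 2)*(h^3 - 2*h^2) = (h - 2)^2*(h^2) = h*(h - 2)^2*(h)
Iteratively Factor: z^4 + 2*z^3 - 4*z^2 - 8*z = (z)*(z^3 + 2*z^2 - 4*z - 8) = z*(z - 2)*(z^2 + 4*z + 4) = z*(z - 2)*(z + 2)*(z + 2)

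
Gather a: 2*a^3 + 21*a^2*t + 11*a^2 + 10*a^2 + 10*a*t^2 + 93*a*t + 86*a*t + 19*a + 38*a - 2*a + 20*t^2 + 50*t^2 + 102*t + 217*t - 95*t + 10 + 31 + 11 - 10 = 2*a^3 + a^2*(21*t + 21) + a*(10*t^2 + 179*t + 55) + 70*t^2 + 224*t + 42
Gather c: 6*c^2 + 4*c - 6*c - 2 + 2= 6*c^2 - 2*c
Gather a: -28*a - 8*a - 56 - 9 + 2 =-36*a - 63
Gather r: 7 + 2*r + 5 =2*r + 12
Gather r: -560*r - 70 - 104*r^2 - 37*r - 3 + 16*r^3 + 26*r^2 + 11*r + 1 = 16*r^3 - 78*r^2 - 586*r - 72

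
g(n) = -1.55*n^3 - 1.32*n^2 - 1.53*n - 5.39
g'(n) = -4.65*n^2 - 2.64*n - 1.53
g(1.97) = -25.38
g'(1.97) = -24.78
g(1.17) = -11.47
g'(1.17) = -10.98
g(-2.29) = 9.81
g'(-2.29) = -19.87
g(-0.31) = -5.00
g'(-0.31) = -1.16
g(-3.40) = 45.47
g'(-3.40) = -46.31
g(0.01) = -5.41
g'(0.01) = -1.56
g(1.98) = -25.63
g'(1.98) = -24.99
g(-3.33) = 42.30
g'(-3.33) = -44.30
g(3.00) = -63.71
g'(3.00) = -51.30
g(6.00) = -396.89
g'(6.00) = -184.77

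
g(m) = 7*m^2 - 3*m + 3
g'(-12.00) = -171.00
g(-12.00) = 1047.00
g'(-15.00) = -213.00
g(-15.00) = 1623.00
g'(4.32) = 57.48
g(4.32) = 120.68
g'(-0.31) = -7.34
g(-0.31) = 4.60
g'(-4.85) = -70.90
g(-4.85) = 182.21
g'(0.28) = 0.92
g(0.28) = 2.71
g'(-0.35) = -7.90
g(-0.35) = 4.91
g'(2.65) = 34.10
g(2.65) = 44.21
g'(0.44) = 3.16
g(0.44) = 3.04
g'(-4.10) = -60.40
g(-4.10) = 132.97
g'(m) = 14*m - 3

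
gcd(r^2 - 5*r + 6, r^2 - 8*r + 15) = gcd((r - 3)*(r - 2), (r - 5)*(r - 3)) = r - 3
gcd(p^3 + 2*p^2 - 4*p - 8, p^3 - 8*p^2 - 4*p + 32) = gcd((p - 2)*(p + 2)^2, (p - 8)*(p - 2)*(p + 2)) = p^2 - 4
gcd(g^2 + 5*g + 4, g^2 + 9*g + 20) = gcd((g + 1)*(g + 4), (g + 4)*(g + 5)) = g + 4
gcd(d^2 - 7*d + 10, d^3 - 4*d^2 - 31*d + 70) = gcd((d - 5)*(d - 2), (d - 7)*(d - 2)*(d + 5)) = d - 2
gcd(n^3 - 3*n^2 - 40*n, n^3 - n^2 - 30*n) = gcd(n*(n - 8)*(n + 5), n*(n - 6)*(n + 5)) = n^2 + 5*n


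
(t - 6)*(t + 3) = t^2 - 3*t - 18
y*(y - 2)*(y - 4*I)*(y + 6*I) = y^4 - 2*y^3 + 2*I*y^3 + 24*y^2 - 4*I*y^2 - 48*y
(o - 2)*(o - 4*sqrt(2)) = o^2 - 4*sqrt(2)*o - 2*o + 8*sqrt(2)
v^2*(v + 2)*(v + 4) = v^4 + 6*v^3 + 8*v^2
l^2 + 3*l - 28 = (l - 4)*(l + 7)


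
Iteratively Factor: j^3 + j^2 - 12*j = (j + 4)*(j^2 - 3*j) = (j - 3)*(j + 4)*(j)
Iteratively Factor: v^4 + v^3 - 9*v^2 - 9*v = (v + 1)*(v^3 - 9*v) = (v + 1)*(v + 3)*(v^2 - 3*v) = v*(v + 1)*(v + 3)*(v - 3)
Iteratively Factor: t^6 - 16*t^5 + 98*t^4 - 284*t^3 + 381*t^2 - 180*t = (t - 3)*(t^5 - 13*t^4 + 59*t^3 - 107*t^2 + 60*t) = (t - 3)*(t - 1)*(t^4 - 12*t^3 + 47*t^2 - 60*t) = (t - 5)*(t - 3)*(t - 1)*(t^3 - 7*t^2 + 12*t) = t*(t - 5)*(t - 3)*(t - 1)*(t^2 - 7*t + 12) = t*(t - 5)*(t - 4)*(t - 3)*(t - 1)*(t - 3)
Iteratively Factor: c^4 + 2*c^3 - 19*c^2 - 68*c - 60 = (c + 2)*(c^3 - 19*c - 30) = (c - 5)*(c + 2)*(c^2 + 5*c + 6) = (c - 5)*(c + 2)*(c + 3)*(c + 2)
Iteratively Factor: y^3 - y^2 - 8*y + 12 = (y - 2)*(y^2 + y - 6) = (y - 2)*(y + 3)*(y - 2)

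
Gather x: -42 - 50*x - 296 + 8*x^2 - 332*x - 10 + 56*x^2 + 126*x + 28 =64*x^2 - 256*x - 320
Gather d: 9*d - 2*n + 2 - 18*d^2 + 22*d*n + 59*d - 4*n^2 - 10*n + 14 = -18*d^2 + d*(22*n + 68) - 4*n^2 - 12*n + 16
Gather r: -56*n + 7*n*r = 7*n*r - 56*n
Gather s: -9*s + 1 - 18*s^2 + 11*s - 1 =-18*s^2 + 2*s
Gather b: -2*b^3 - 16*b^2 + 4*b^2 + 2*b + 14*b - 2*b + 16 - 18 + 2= -2*b^3 - 12*b^2 + 14*b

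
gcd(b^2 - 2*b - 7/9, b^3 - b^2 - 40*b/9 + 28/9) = b - 7/3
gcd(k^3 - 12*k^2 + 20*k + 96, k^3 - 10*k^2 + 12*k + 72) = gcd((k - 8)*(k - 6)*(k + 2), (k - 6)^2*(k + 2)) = k^2 - 4*k - 12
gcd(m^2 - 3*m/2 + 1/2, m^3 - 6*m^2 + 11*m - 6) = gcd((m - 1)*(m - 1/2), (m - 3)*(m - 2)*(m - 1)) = m - 1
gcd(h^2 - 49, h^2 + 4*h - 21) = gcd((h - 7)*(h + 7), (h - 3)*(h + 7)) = h + 7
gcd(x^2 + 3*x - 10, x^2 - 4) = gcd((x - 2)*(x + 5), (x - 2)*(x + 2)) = x - 2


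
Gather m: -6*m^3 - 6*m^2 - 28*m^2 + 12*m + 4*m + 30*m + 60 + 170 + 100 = -6*m^3 - 34*m^2 + 46*m + 330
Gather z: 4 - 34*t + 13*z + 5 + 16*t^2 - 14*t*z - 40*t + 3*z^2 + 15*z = 16*t^2 - 74*t + 3*z^2 + z*(28 - 14*t) + 9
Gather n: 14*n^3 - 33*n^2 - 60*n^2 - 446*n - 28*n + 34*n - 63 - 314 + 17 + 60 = 14*n^3 - 93*n^2 - 440*n - 300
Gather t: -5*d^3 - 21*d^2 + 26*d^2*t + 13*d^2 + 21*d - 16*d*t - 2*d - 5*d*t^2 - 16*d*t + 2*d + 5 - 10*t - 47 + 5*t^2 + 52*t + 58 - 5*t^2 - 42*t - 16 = -5*d^3 - 8*d^2 - 5*d*t^2 + 21*d + t*(26*d^2 - 32*d)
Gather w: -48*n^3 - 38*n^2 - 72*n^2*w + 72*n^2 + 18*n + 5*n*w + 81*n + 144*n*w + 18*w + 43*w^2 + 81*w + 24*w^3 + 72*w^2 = -48*n^3 + 34*n^2 + 99*n + 24*w^3 + 115*w^2 + w*(-72*n^2 + 149*n + 99)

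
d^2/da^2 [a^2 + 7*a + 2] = 2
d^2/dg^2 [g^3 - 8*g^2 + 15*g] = 6*g - 16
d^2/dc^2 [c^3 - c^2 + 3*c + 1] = 6*c - 2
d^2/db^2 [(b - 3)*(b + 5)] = 2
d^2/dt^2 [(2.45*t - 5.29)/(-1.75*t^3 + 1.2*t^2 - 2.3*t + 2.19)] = (-45.01875*t^5 + 225.2775*t^4 - 165.0775*t^3 + 60.7836*t^2 + 72.67275*t + 3.48265999999999)/(5.359375*t^9 - 11.025*t^8 + 28.69125*t^7 - 50.828625*t^6 + 65.3025*t^5 - 81.3933*t^4 + 73.612925*t^3 - 52.02126*t^2 + 33.09309*t - 10.503459)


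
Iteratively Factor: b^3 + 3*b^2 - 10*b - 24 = (b + 2)*(b^2 + b - 12) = (b + 2)*(b + 4)*(b - 3)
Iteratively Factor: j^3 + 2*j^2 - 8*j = (j - 2)*(j^2 + 4*j) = (j - 2)*(j + 4)*(j)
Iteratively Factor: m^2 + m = (m)*(m + 1)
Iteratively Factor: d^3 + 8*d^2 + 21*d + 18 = (d + 3)*(d^2 + 5*d + 6) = (d + 2)*(d + 3)*(d + 3)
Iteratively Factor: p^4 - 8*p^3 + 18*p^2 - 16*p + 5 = (p - 1)*(p^3 - 7*p^2 + 11*p - 5) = (p - 1)^2*(p^2 - 6*p + 5) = (p - 5)*(p - 1)^2*(p - 1)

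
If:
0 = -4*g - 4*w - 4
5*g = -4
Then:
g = -4/5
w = -1/5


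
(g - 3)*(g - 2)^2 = g^3 - 7*g^2 + 16*g - 12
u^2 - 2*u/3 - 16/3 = (u - 8/3)*(u + 2)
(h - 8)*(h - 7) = h^2 - 15*h + 56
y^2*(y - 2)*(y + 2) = y^4 - 4*y^2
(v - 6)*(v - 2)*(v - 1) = v^3 - 9*v^2 + 20*v - 12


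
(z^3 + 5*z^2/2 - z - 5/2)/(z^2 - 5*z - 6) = (2*z^2 + 3*z - 5)/(2*(z - 6))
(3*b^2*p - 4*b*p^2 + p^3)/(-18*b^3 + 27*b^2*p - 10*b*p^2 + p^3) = p/(-6*b + p)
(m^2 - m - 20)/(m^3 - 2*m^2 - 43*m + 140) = (m + 4)/(m^2 + 3*m - 28)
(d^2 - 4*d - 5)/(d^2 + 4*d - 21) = (d^2 - 4*d - 5)/(d^2 + 4*d - 21)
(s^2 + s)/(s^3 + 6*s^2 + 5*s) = 1/(s + 5)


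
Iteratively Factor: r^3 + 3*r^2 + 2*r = (r + 2)*(r^2 + r) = r*(r + 2)*(r + 1)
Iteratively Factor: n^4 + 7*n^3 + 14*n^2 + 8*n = (n + 4)*(n^3 + 3*n^2 + 2*n) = n*(n + 4)*(n^2 + 3*n + 2) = n*(n + 1)*(n + 4)*(n + 2)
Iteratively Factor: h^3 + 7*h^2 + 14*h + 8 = (h + 4)*(h^2 + 3*h + 2) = (h + 1)*(h + 4)*(h + 2)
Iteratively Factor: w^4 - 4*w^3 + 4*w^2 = (w)*(w^3 - 4*w^2 + 4*w) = w^2*(w^2 - 4*w + 4) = w^2*(w - 2)*(w - 2)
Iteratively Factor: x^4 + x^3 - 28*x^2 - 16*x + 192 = (x - 4)*(x^3 + 5*x^2 - 8*x - 48) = (x - 4)*(x + 4)*(x^2 + x - 12) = (x - 4)*(x + 4)^2*(x - 3)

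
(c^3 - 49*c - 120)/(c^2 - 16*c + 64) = (c^2 + 8*c + 15)/(c - 8)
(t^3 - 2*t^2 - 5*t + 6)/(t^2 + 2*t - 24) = (t^3 - 2*t^2 - 5*t + 6)/(t^2 + 2*t - 24)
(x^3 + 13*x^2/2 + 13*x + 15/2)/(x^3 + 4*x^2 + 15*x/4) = 2*(x^2 + 4*x + 3)/(x*(2*x + 3))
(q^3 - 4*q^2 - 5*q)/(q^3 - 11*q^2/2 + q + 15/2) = 2*q/(2*q - 3)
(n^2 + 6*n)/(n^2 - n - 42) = n/(n - 7)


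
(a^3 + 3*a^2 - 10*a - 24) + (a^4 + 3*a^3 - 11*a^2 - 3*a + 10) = a^4 + 4*a^3 - 8*a^2 - 13*a - 14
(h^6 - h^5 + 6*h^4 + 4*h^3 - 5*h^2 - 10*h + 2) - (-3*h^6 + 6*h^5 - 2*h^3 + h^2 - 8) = 4*h^6 - 7*h^5 + 6*h^4 + 6*h^3 - 6*h^2 - 10*h + 10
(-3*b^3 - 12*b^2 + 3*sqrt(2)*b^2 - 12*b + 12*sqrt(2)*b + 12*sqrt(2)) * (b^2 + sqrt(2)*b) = -3*b^5 - 12*b^4 - 6*b^3 + 24*b^2 + 24*b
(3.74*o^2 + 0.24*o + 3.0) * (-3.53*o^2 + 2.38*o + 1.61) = -13.2022*o^4 + 8.054*o^3 - 3.9974*o^2 + 7.5264*o + 4.83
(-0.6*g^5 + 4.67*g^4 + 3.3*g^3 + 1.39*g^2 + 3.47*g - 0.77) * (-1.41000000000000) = 0.846*g^5 - 6.5847*g^4 - 4.653*g^3 - 1.9599*g^2 - 4.8927*g + 1.0857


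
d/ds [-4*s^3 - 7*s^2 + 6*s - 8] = -12*s^2 - 14*s + 6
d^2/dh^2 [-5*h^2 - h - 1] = -10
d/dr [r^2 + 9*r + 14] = 2*r + 9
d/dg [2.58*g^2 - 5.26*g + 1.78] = 5.16*g - 5.26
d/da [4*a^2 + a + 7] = 8*a + 1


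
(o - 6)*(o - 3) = o^2 - 9*o + 18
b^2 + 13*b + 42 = (b + 6)*(b + 7)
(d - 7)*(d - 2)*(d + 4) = d^3 - 5*d^2 - 22*d + 56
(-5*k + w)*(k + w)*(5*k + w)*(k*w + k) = -25*k^4*w - 25*k^4 - 25*k^3*w^2 - 25*k^3*w + k^2*w^3 + k^2*w^2 + k*w^4 + k*w^3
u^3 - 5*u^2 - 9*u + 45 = (u - 5)*(u - 3)*(u + 3)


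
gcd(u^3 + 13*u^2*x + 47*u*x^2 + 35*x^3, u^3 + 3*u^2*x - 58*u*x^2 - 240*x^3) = u + 5*x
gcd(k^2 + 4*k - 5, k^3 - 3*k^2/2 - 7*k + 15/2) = k - 1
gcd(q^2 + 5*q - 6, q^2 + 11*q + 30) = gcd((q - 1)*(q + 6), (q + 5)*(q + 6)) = q + 6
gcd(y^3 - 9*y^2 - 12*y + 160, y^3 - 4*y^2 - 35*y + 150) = y - 5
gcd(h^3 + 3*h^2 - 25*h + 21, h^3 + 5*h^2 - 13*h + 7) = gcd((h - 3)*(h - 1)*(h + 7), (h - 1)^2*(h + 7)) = h^2 + 6*h - 7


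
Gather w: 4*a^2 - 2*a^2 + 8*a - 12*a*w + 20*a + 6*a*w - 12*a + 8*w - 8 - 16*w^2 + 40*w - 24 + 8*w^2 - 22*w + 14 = 2*a^2 + 16*a - 8*w^2 + w*(26 - 6*a) - 18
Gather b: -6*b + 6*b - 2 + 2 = 0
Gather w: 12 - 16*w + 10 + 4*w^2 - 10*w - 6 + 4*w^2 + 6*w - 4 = 8*w^2 - 20*w + 12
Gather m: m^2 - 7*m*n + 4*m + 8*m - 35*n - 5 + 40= m^2 + m*(12 - 7*n) - 35*n + 35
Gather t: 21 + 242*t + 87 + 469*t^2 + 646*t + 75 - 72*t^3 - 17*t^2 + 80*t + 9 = -72*t^3 + 452*t^2 + 968*t + 192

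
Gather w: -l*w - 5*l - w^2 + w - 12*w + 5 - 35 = -5*l - w^2 + w*(-l - 11) - 30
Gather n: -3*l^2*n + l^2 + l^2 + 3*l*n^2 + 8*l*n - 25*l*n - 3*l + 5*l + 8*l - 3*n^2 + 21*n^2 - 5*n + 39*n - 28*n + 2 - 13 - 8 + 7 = 2*l^2 + 10*l + n^2*(3*l + 18) + n*(-3*l^2 - 17*l + 6) - 12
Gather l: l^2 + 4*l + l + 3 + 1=l^2 + 5*l + 4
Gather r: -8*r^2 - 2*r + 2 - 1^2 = -8*r^2 - 2*r + 1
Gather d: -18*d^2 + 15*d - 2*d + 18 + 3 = -18*d^2 + 13*d + 21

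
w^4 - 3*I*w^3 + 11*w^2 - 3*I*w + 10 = (w - 5*I)*(w - I)*(w + I)*(w + 2*I)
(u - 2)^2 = u^2 - 4*u + 4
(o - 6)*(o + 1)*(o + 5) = o^3 - 31*o - 30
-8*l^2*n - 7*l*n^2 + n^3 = n*(-8*l + n)*(l + n)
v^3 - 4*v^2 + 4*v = v*(v - 2)^2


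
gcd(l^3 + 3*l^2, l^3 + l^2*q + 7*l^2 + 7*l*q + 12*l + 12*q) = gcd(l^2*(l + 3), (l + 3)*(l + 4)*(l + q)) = l + 3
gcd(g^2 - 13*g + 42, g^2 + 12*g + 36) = 1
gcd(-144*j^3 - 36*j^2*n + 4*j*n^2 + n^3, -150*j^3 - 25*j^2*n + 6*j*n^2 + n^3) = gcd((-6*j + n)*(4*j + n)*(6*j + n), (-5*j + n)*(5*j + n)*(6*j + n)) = 6*j + n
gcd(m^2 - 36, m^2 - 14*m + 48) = m - 6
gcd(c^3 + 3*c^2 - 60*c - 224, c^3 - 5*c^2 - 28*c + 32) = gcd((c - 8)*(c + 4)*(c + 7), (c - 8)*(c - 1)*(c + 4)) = c^2 - 4*c - 32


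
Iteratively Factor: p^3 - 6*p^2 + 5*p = (p)*(p^2 - 6*p + 5) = p*(p - 5)*(p - 1)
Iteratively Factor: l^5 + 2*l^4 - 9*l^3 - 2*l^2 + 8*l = (l + 1)*(l^4 + l^3 - 10*l^2 + 8*l) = (l - 2)*(l + 1)*(l^3 + 3*l^2 - 4*l) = (l - 2)*(l + 1)*(l + 4)*(l^2 - l) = l*(l - 2)*(l + 1)*(l + 4)*(l - 1)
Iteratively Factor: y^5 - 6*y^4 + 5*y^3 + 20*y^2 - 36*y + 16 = (y - 1)*(y^4 - 5*y^3 + 20*y - 16) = (y - 1)^2*(y^3 - 4*y^2 - 4*y + 16) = (y - 2)*(y - 1)^2*(y^2 - 2*y - 8) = (y - 2)*(y - 1)^2*(y + 2)*(y - 4)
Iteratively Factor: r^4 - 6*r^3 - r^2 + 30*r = (r - 3)*(r^3 - 3*r^2 - 10*r) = (r - 5)*(r - 3)*(r^2 + 2*r) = (r - 5)*(r - 3)*(r + 2)*(r)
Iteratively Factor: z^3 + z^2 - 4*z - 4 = (z + 1)*(z^2 - 4) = (z - 2)*(z + 1)*(z + 2)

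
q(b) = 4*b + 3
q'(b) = 4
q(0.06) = 3.24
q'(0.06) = 4.00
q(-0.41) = 1.36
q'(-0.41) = 4.00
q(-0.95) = -0.80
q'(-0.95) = 4.00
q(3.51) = 17.04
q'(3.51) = 4.00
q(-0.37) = 1.52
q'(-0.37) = 4.00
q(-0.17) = 2.32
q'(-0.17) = 4.00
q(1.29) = 8.16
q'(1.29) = 4.00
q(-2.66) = -7.64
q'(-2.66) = 4.00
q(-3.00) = -9.00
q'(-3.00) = 4.00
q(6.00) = 27.00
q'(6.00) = 4.00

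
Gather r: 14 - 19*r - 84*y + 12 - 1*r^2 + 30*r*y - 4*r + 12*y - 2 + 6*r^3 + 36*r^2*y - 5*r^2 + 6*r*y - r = 6*r^3 + r^2*(36*y - 6) + r*(36*y - 24) - 72*y + 24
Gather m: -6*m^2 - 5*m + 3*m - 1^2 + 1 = -6*m^2 - 2*m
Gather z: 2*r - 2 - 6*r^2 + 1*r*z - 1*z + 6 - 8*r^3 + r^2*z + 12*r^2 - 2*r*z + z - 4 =-8*r^3 + 6*r^2 + 2*r + z*(r^2 - r)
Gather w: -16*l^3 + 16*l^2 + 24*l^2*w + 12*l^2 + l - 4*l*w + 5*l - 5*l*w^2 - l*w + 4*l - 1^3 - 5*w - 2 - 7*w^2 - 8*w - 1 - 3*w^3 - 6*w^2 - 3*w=-16*l^3 + 28*l^2 + 10*l - 3*w^3 + w^2*(-5*l - 13) + w*(24*l^2 - 5*l - 16) - 4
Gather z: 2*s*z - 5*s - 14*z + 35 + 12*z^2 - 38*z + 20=-5*s + 12*z^2 + z*(2*s - 52) + 55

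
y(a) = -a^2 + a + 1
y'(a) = 1 - 2*a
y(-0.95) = -0.85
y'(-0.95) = 2.90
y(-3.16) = -12.15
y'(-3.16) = 7.32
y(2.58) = -3.08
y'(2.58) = -4.16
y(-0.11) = 0.88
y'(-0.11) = 1.22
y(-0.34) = 0.54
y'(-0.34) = 1.68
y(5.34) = -22.18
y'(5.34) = -9.68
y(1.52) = 0.21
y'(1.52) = -2.04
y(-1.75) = -3.81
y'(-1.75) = 4.50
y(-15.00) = -239.00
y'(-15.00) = 31.00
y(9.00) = -71.00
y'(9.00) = -17.00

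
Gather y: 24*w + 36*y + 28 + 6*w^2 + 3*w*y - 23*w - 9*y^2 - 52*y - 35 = 6*w^2 + w - 9*y^2 + y*(3*w - 16) - 7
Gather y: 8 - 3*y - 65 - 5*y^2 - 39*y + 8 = -5*y^2 - 42*y - 49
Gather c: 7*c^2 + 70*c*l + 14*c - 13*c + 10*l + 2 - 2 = 7*c^2 + c*(70*l + 1) + 10*l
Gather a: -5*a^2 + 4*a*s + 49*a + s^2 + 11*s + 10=-5*a^2 + a*(4*s + 49) + s^2 + 11*s + 10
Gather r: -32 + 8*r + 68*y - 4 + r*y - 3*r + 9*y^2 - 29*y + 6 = r*(y + 5) + 9*y^2 + 39*y - 30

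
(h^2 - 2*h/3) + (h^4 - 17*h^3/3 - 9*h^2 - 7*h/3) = h^4 - 17*h^3/3 - 8*h^2 - 3*h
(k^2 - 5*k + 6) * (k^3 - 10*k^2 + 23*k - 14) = k^5 - 15*k^4 + 79*k^3 - 189*k^2 + 208*k - 84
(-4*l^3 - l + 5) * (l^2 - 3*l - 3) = -4*l^5 + 12*l^4 + 11*l^3 + 8*l^2 - 12*l - 15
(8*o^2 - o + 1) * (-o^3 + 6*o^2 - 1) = -8*o^5 + 49*o^4 - 7*o^3 - 2*o^2 + o - 1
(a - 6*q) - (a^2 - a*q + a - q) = -a^2 + a*q - 5*q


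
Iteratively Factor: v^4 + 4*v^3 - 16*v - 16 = (v + 2)*(v^3 + 2*v^2 - 4*v - 8) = (v - 2)*(v + 2)*(v^2 + 4*v + 4) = (v - 2)*(v + 2)^2*(v + 2)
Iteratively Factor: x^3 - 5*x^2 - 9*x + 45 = (x - 5)*(x^2 - 9) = (x - 5)*(x + 3)*(x - 3)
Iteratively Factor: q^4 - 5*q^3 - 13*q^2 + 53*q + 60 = (q - 4)*(q^3 - q^2 - 17*q - 15) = (q - 5)*(q - 4)*(q^2 + 4*q + 3) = (q - 5)*(q - 4)*(q + 1)*(q + 3)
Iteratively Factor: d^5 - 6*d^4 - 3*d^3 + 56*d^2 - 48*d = (d + 3)*(d^4 - 9*d^3 + 24*d^2 - 16*d) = (d - 4)*(d + 3)*(d^3 - 5*d^2 + 4*d) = (d - 4)*(d - 1)*(d + 3)*(d^2 - 4*d) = d*(d - 4)*(d - 1)*(d + 3)*(d - 4)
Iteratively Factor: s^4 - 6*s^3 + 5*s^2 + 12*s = (s - 4)*(s^3 - 2*s^2 - 3*s) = (s - 4)*(s - 3)*(s^2 + s) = s*(s - 4)*(s - 3)*(s + 1)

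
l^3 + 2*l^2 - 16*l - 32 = (l - 4)*(l + 2)*(l + 4)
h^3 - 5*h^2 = h^2*(h - 5)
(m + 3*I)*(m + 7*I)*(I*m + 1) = I*m^3 - 9*m^2 - 11*I*m - 21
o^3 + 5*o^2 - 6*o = o*(o - 1)*(o + 6)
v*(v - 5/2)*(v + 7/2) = v^3 + v^2 - 35*v/4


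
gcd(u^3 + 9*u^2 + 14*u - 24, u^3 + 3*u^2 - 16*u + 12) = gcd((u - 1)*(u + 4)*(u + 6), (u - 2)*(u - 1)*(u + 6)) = u^2 + 5*u - 6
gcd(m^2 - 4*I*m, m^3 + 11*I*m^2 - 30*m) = m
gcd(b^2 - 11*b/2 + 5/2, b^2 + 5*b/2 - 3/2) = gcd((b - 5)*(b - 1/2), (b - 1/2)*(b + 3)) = b - 1/2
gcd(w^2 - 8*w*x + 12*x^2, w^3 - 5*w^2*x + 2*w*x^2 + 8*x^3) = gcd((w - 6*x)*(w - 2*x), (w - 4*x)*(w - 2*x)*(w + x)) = -w + 2*x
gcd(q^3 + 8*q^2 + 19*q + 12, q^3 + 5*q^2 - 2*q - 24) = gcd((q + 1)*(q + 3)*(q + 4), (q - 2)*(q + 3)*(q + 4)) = q^2 + 7*q + 12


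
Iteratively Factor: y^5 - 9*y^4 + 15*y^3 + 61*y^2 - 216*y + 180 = (y - 5)*(y^4 - 4*y^3 - 5*y^2 + 36*y - 36) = (y - 5)*(y - 2)*(y^3 - 2*y^2 - 9*y + 18) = (y - 5)*(y - 2)^2*(y^2 - 9) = (y - 5)*(y - 2)^2*(y + 3)*(y - 3)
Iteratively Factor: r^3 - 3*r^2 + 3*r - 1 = (r - 1)*(r^2 - 2*r + 1) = (r - 1)^2*(r - 1)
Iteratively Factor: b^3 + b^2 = (b + 1)*(b^2) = b*(b + 1)*(b)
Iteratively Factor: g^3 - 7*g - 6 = (g + 2)*(g^2 - 2*g - 3) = (g - 3)*(g + 2)*(g + 1)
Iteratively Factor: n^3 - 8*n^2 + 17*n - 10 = (n - 2)*(n^2 - 6*n + 5) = (n - 2)*(n - 1)*(n - 5)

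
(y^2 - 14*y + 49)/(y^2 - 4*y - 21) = (y - 7)/(y + 3)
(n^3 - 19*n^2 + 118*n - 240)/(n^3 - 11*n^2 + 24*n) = (n^2 - 11*n + 30)/(n*(n - 3))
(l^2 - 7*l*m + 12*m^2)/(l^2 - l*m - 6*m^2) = (l - 4*m)/(l + 2*m)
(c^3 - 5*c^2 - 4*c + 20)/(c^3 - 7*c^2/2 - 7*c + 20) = 2*(c^2 - 3*c - 10)/(2*c^2 - 3*c - 20)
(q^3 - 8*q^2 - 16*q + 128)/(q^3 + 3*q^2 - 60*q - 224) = (q - 4)/(q + 7)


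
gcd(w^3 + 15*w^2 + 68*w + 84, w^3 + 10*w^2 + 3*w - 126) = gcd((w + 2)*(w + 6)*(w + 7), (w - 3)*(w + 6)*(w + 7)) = w^2 + 13*w + 42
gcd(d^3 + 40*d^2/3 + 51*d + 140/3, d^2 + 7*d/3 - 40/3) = d + 5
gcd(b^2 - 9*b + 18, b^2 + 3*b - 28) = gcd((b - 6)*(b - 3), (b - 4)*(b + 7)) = 1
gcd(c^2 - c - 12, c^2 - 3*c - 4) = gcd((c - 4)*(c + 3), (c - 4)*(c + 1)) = c - 4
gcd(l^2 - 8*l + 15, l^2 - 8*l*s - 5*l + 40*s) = l - 5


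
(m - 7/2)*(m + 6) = m^2 + 5*m/2 - 21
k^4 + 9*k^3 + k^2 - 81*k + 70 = (k - 2)*(k - 1)*(k + 5)*(k + 7)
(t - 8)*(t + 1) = t^2 - 7*t - 8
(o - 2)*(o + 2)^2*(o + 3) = o^4 + 5*o^3 + 2*o^2 - 20*o - 24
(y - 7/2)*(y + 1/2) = y^2 - 3*y - 7/4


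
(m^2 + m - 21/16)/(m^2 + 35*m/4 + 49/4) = (m - 3/4)/(m + 7)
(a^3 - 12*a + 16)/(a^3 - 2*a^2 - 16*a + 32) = (a - 2)/(a - 4)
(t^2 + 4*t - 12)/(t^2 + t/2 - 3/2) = 2*(t^2 + 4*t - 12)/(2*t^2 + t - 3)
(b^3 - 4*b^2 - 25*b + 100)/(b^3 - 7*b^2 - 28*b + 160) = (b - 5)/(b - 8)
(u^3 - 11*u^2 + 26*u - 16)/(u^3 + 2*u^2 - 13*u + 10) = (u - 8)/(u + 5)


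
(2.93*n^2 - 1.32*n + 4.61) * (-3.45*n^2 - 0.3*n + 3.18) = -10.1085*n^4 + 3.675*n^3 - 6.1911*n^2 - 5.5806*n + 14.6598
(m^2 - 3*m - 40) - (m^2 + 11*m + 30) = -14*m - 70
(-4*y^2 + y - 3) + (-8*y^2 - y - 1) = -12*y^2 - 4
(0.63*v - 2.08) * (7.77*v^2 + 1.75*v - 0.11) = 4.8951*v^3 - 15.0591*v^2 - 3.7093*v + 0.2288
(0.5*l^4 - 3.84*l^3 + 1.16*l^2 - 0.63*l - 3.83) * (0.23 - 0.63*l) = -0.315*l^5 + 2.5342*l^4 - 1.614*l^3 + 0.6637*l^2 + 2.268*l - 0.8809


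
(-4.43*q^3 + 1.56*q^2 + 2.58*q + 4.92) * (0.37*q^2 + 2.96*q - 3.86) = -1.6391*q^5 - 12.5356*q^4 + 22.672*q^3 + 3.4356*q^2 + 4.6044*q - 18.9912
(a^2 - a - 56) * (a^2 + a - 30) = a^4 - 87*a^2 - 26*a + 1680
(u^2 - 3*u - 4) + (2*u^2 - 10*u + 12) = 3*u^2 - 13*u + 8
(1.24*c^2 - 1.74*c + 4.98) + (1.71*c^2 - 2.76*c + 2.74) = 2.95*c^2 - 4.5*c + 7.72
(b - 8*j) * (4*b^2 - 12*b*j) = 4*b^3 - 44*b^2*j + 96*b*j^2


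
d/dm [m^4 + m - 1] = 4*m^3 + 1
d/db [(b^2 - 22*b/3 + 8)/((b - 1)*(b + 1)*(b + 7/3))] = (-9*b^4 + 132*b^3 - 71*b^2 - 378*b + 226)/(9*b^6 + 42*b^5 + 31*b^4 - 84*b^3 - 89*b^2 + 42*b + 49)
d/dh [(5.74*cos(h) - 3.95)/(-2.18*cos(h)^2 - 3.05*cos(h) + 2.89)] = (-12.5132*cos(h)^2 + 17.222*cos(h) - 4.5411)*sin(h)/(4.7524*cos(h)^4 + 13.298*cos(h)^3 - 3.2979*cos(h)^2 - 17.629*cos(h) + 8.3521)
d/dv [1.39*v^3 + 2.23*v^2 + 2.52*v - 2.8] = 4.17*v^2 + 4.46*v + 2.52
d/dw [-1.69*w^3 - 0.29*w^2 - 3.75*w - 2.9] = -5.07*w^2 - 0.58*w - 3.75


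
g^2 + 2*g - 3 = (g - 1)*(g + 3)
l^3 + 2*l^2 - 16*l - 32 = (l - 4)*(l + 2)*(l + 4)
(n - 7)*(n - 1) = n^2 - 8*n + 7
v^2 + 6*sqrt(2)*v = v*(v + 6*sqrt(2))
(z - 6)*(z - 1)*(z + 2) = z^3 - 5*z^2 - 8*z + 12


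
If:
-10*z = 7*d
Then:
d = -10*z/7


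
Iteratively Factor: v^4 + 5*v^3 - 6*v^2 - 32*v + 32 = (v + 4)*(v^3 + v^2 - 10*v + 8) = (v + 4)^2*(v^2 - 3*v + 2) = (v - 1)*(v + 4)^2*(v - 2)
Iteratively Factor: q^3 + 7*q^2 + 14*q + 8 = (q + 2)*(q^2 + 5*q + 4) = (q + 1)*(q + 2)*(q + 4)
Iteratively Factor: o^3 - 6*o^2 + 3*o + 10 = (o - 2)*(o^2 - 4*o - 5) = (o - 5)*(o - 2)*(o + 1)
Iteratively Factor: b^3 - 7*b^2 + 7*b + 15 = (b - 3)*(b^2 - 4*b - 5) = (b - 3)*(b + 1)*(b - 5)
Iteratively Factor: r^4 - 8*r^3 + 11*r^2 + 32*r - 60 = (r - 5)*(r^3 - 3*r^2 - 4*r + 12) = (r - 5)*(r - 3)*(r^2 - 4) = (r - 5)*(r - 3)*(r - 2)*(r + 2)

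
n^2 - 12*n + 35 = (n - 7)*(n - 5)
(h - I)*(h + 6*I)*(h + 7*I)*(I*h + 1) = I*h^4 - 11*h^3 - 17*I*h^2 - 71*h + 42*I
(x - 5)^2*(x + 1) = x^3 - 9*x^2 + 15*x + 25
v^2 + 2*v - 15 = (v - 3)*(v + 5)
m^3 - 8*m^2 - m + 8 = (m - 8)*(m - 1)*(m + 1)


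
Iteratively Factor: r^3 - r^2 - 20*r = (r)*(r^2 - r - 20) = r*(r - 5)*(r + 4)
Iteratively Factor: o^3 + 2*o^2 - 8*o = (o - 2)*(o^2 + 4*o) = o*(o - 2)*(o + 4)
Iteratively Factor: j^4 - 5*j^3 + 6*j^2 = (j - 3)*(j^3 - 2*j^2) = j*(j - 3)*(j^2 - 2*j) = j^2*(j - 3)*(j - 2)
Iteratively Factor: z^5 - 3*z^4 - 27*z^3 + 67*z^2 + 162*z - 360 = (z - 5)*(z^4 + 2*z^3 - 17*z^2 - 18*z + 72) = (z - 5)*(z + 4)*(z^3 - 2*z^2 - 9*z + 18) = (z - 5)*(z + 3)*(z + 4)*(z^2 - 5*z + 6) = (z - 5)*(z - 2)*(z + 3)*(z + 4)*(z - 3)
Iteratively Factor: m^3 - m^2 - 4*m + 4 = (m + 2)*(m^2 - 3*m + 2) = (m - 2)*(m + 2)*(m - 1)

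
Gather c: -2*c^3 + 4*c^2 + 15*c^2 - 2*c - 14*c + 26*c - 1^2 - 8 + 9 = -2*c^3 + 19*c^2 + 10*c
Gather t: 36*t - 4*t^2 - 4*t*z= -4*t^2 + t*(36 - 4*z)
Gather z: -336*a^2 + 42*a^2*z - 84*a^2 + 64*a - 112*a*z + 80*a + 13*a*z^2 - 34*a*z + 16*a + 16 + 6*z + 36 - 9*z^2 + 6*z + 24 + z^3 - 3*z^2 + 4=-420*a^2 + 160*a + z^3 + z^2*(13*a - 12) + z*(42*a^2 - 146*a + 12) + 80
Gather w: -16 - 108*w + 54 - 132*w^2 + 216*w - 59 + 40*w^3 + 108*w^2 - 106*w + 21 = 40*w^3 - 24*w^2 + 2*w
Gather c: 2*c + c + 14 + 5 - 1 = 3*c + 18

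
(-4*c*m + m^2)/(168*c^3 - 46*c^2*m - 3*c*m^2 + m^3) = m/(-42*c^2 + c*m + m^2)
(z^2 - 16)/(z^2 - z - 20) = (z - 4)/(z - 5)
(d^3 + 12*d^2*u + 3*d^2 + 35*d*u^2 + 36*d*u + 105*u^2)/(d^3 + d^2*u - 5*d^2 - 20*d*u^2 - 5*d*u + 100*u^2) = (-d^2 - 7*d*u - 3*d - 21*u)/(-d^2 + 4*d*u + 5*d - 20*u)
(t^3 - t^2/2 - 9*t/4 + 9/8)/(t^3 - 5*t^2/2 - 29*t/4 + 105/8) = (4*t^2 + 4*t - 3)/(4*t^2 - 4*t - 35)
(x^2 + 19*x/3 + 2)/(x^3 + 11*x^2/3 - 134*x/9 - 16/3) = 3/(3*x - 8)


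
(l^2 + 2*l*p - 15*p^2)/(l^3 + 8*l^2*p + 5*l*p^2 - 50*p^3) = (-l + 3*p)/(-l^2 - 3*l*p + 10*p^2)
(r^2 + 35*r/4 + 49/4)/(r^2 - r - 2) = (r^2 + 35*r/4 + 49/4)/(r^2 - r - 2)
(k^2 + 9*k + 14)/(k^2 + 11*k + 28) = (k + 2)/(k + 4)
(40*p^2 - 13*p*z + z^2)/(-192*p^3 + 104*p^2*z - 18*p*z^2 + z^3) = (-5*p + z)/(24*p^2 - 10*p*z + z^2)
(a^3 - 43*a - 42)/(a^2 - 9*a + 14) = (a^2 + 7*a + 6)/(a - 2)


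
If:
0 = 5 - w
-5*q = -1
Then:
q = 1/5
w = 5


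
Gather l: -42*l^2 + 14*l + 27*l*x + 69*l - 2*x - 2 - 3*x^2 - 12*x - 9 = -42*l^2 + l*(27*x + 83) - 3*x^2 - 14*x - 11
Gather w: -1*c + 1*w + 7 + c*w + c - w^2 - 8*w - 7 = -w^2 + w*(c - 7)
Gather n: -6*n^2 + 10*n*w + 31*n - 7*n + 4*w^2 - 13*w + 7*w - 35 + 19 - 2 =-6*n^2 + n*(10*w + 24) + 4*w^2 - 6*w - 18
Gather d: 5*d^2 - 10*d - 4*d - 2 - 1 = 5*d^2 - 14*d - 3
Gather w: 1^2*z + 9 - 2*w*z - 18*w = w*(-2*z - 18) + z + 9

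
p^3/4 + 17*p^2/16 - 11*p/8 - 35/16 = (p/4 + 1/4)*(p - 7/4)*(p + 5)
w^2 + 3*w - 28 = (w - 4)*(w + 7)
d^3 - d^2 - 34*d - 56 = (d - 7)*(d + 2)*(d + 4)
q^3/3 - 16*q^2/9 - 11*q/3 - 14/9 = (q/3 + 1/3)*(q - 7)*(q + 2/3)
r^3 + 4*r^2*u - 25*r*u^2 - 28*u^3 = (r - 4*u)*(r + u)*(r + 7*u)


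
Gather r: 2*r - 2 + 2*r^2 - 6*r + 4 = 2*r^2 - 4*r + 2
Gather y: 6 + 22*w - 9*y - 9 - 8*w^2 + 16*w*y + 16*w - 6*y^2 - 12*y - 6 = -8*w^2 + 38*w - 6*y^2 + y*(16*w - 21) - 9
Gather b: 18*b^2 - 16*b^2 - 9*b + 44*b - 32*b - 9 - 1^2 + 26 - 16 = 2*b^2 + 3*b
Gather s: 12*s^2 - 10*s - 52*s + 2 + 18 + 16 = 12*s^2 - 62*s + 36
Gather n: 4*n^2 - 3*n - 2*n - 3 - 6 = 4*n^2 - 5*n - 9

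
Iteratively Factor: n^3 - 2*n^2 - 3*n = (n + 1)*(n^2 - 3*n) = (n - 3)*(n + 1)*(n)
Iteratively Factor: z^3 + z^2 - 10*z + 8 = (z - 2)*(z^2 + 3*z - 4) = (z - 2)*(z + 4)*(z - 1)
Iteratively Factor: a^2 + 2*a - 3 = (a + 3)*(a - 1)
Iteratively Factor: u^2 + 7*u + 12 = (u + 4)*(u + 3)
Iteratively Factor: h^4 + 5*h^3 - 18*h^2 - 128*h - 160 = (h + 4)*(h^3 + h^2 - 22*h - 40) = (h + 4)^2*(h^2 - 3*h - 10) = (h - 5)*(h + 4)^2*(h + 2)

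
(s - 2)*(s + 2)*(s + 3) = s^3 + 3*s^2 - 4*s - 12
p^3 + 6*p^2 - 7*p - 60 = (p - 3)*(p + 4)*(p + 5)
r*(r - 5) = r^2 - 5*r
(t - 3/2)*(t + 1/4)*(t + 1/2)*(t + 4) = t^4 + 13*t^3/4 - 4*t^2 - 67*t/16 - 3/4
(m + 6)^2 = m^2 + 12*m + 36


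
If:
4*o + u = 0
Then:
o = -u/4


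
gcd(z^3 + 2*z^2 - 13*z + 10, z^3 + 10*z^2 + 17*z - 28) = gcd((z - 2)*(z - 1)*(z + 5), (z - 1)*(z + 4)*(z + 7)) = z - 1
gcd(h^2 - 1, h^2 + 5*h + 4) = h + 1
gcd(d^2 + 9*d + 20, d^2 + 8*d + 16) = d + 4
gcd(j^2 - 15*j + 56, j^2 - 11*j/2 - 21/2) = j - 7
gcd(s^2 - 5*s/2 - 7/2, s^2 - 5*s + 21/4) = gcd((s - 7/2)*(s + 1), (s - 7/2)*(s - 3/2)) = s - 7/2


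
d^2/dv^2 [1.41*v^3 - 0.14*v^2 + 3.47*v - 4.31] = 8.46*v - 0.28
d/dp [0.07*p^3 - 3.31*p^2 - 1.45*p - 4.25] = 0.21*p^2 - 6.62*p - 1.45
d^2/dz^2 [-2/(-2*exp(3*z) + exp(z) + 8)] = 2*((1 - 18*exp(2*z))*(-2*exp(3*z) + exp(z) + 8) - 2*(6*exp(2*z) - 1)^2*exp(z))*exp(z)/(-2*exp(3*z) + exp(z) + 8)^3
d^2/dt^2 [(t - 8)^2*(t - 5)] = 6*t - 42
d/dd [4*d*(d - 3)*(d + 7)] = 12*d^2 + 32*d - 84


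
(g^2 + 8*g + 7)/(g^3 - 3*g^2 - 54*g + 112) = (g + 1)/(g^2 - 10*g + 16)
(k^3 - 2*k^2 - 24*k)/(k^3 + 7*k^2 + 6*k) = (k^2 - 2*k - 24)/(k^2 + 7*k + 6)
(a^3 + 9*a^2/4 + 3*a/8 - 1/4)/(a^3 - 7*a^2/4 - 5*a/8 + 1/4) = (a + 2)/(a - 2)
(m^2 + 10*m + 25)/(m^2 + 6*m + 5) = (m + 5)/(m + 1)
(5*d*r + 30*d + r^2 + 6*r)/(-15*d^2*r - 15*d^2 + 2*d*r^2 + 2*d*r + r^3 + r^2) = (r + 6)/(-3*d*r - 3*d + r^2 + r)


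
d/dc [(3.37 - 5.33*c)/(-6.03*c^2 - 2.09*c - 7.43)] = (-32.1399*c^2 + 40.6422*c + 46.6452)/(36.3609*c^4 + 25.2054*c^3 + 93.9739*c^2 + 31.0574*c + 55.2049)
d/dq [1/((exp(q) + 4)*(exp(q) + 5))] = (-2*exp(q) - 9)*exp(q)/(exp(4*q) + 18*exp(3*q) + 121*exp(2*q) + 360*exp(q) + 400)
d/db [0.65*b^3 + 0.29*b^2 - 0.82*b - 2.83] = 1.95*b^2 + 0.58*b - 0.82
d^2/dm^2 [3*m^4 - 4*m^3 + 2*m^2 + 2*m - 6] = 36*m^2 - 24*m + 4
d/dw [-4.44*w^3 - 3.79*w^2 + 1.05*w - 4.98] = -13.32*w^2 - 7.58*w + 1.05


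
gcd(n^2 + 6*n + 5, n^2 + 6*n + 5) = n^2 + 6*n + 5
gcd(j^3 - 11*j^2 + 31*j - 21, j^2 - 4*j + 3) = j^2 - 4*j + 3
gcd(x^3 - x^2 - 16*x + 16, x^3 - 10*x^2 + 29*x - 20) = x^2 - 5*x + 4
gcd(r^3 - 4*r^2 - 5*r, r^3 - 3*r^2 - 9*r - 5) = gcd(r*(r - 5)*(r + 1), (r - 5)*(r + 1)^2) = r^2 - 4*r - 5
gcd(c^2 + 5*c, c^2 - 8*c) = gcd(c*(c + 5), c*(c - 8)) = c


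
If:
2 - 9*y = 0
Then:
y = 2/9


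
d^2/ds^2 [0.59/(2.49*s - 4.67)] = 7.316118/(2.49*s - 4.67)^3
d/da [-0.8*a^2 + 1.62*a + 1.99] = 1.62 - 1.6*a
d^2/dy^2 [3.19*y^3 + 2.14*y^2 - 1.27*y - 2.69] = 19.14*y + 4.28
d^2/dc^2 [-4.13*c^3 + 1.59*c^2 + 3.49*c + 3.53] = 3.18 - 24.78*c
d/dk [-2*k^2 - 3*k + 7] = -4*k - 3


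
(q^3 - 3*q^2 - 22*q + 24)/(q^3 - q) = (q^2 - 2*q - 24)/(q*(q + 1))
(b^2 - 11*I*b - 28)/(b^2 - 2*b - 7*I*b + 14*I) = (b - 4*I)/(b - 2)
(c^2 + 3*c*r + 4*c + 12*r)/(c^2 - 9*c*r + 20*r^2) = (c^2 + 3*c*r + 4*c + 12*r)/(c^2 - 9*c*r + 20*r^2)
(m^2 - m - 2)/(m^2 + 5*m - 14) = (m + 1)/(m + 7)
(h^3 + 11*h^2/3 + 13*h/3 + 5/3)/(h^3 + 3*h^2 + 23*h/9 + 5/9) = 3*(h + 1)/(3*h + 1)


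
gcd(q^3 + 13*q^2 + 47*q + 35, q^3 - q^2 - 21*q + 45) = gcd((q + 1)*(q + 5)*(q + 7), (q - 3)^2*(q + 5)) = q + 5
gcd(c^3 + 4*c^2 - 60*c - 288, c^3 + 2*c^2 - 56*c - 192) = c^2 - 2*c - 48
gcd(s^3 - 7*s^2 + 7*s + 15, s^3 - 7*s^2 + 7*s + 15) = s^3 - 7*s^2 + 7*s + 15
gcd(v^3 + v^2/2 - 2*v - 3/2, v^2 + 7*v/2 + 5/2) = v + 1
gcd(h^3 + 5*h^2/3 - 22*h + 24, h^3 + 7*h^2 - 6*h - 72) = h^2 + 3*h - 18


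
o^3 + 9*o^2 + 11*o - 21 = (o - 1)*(o + 3)*(o + 7)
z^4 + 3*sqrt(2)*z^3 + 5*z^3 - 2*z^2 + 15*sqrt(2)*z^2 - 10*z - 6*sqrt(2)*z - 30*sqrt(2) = (z + 5)*(z - sqrt(2))*(z + sqrt(2))*(z + 3*sqrt(2))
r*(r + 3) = r^2 + 3*r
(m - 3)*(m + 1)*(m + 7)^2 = m^4 + 12*m^3 + 18*m^2 - 140*m - 147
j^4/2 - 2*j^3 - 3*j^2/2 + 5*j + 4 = (j/2 + 1/2)*(j - 4)*(j - 2)*(j + 1)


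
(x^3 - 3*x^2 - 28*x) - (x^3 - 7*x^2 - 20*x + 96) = 4*x^2 - 8*x - 96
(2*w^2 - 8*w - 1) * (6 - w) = -2*w^3 + 20*w^2 - 47*w - 6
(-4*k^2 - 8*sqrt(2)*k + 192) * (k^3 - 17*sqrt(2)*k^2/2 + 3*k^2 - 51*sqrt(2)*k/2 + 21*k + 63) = -4*k^5 - 12*k^4 + 26*sqrt(2)*k^4 + 78*sqrt(2)*k^3 + 244*k^3 - 1800*sqrt(2)*k^2 + 732*k^2 - 5400*sqrt(2)*k + 4032*k + 12096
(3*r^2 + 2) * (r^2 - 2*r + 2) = 3*r^4 - 6*r^3 + 8*r^2 - 4*r + 4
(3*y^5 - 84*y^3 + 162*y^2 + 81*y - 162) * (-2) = -6*y^5 + 168*y^3 - 324*y^2 - 162*y + 324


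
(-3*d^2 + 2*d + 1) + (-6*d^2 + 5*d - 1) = -9*d^2 + 7*d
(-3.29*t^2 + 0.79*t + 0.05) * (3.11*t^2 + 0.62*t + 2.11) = -10.2319*t^4 + 0.4171*t^3 - 6.2966*t^2 + 1.6979*t + 0.1055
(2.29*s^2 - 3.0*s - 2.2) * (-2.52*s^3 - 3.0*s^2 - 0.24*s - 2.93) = -5.7708*s^5 + 0.69*s^4 + 13.9944*s^3 + 0.6103*s^2 + 9.318*s + 6.446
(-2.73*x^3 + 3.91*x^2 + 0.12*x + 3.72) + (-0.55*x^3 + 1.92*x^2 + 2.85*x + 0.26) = -3.28*x^3 + 5.83*x^2 + 2.97*x + 3.98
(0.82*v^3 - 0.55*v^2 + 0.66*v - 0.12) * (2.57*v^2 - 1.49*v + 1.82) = 2.1074*v^5 - 2.6353*v^4 + 4.0081*v^3 - 2.2928*v^2 + 1.38*v - 0.2184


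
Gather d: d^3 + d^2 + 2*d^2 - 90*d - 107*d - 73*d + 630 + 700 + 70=d^3 + 3*d^2 - 270*d + 1400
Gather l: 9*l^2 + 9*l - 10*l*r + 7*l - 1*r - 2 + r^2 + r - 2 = 9*l^2 + l*(16 - 10*r) + r^2 - 4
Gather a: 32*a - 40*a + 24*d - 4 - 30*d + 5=-8*a - 6*d + 1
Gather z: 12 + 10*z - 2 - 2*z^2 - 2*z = -2*z^2 + 8*z + 10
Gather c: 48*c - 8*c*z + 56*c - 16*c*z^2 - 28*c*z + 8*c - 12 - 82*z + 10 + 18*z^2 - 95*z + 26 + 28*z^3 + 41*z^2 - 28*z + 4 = c*(-16*z^2 - 36*z + 112) + 28*z^3 + 59*z^2 - 205*z + 28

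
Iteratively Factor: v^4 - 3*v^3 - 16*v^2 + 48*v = (v)*(v^3 - 3*v^2 - 16*v + 48) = v*(v - 3)*(v^2 - 16) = v*(v - 3)*(v + 4)*(v - 4)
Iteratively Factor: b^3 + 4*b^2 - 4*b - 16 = (b + 2)*(b^2 + 2*b - 8) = (b - 2)*(b + 2)*(b + 4)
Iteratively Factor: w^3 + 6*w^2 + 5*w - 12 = (w + 3)*(w^2 + 3*w - 4) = (w - 1)*(w + 3)*(w + 4)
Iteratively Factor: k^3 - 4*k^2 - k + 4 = (k + 1)*(k^2 - 5*k + 4) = (k - 4)*(k + 1)*(k - 1)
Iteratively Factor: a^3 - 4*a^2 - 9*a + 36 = (a + 3)*(a^2 - 7*a + 12) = (a - 3)*(a + 3)*(a - 4)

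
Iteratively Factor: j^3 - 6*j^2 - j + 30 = (j - 3)*(j^2 - 3*j - 10) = (j - 3)*(j + 2)*(j - 5)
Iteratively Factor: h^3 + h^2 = (h)*(h^2 + h) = h*(h + 1)*(h)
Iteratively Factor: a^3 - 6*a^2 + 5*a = (a)*(a^2 - 6*a + 5) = a*(a - 1)*(a - 5)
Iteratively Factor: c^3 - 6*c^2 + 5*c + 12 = (c - 4)*(c^2 - 2*c - 3) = (c - 4)*(c + 1)*(c - 3)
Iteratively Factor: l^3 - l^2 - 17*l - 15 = (l + 3)*(l^2 - 4*l - 5) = (l + 1)*(l + 3)*(l - 5)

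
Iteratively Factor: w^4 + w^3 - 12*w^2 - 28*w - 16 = (w + 1)*(w^3 - 12*w - 16) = (w - 4)*(w + 1)*(w^2 + 4*w + 4) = (w - 4)*(w + 1)*(w + 2)*(w + 2)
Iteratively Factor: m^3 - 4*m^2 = (m)*(m^2 - 4*m) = m^2*(m - 4)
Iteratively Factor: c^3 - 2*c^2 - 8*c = (c + 2)*(c^2 - 4*c) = c*(c + 2)*(c - 4)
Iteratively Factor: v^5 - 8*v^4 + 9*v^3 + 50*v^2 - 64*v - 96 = (v - 4)*(v^4 - 4*v^3 - 7*v^2 + 22*v + 24) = (v - 4)*(v + 1)*(v^3 - 5*v^2 - 2*v + 24) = (v - 4)*(v + 1)*(v + 2)*(v^2 - 7*v + 12) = (v - 4)^2*(v + 1)*(v + 2)*(v - 3)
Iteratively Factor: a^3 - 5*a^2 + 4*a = (a)*(a^2 - 5*a + 4) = a*(a - 1)*(a - 4)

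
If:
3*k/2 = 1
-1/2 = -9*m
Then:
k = 2/3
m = 1/18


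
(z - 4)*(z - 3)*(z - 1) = z^3 - 8*z^2 + 19*z - 12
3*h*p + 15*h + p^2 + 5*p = (3*h + p)*(p + 5)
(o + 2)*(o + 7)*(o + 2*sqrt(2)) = o^3 + 2*sqrt(2)*o^2 + 9*o^2 + 14*o + 18*sqrt(2)*o + 28*sqrt(2)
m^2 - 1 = (m - 1)*(m + 1)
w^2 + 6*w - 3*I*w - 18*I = (w + 6)*(w - 3*I)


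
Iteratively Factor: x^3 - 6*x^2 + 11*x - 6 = (x - 1)*(x^2 - 5*x + 6) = (x - 2)*(x - 1)*(x - 3)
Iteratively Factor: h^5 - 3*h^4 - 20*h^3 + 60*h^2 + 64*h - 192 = (h - 2)*(h^4 - h^3 - 22*h^2 + 16*h + 96) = (h - 3)*(h - 2)*(h^3 + 2*h^2 - 16*h - 32) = (h - 4)*(h - 3)*(h - 2)*(h^2 + 6*h + 8) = (h - 4)*(h - 3)*(h - 2)*(h + 2)*(h + 4)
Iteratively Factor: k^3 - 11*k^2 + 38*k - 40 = (k - 5)*(k^2 - 6*k + 8) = (k - 5)*(k - 4)*(k - 2)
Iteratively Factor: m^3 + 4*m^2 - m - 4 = (m + 1)*(m^2 + 3*m - 4) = (m + 1)*(m + 4)*(m - 1)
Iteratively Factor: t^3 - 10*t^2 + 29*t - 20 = (t - 1)*(t^2 - 9*t + 20) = (t - 4)*(t - 1)*(t - 5)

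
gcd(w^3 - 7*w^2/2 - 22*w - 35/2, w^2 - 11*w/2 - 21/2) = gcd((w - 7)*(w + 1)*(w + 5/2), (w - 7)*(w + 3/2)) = w - 7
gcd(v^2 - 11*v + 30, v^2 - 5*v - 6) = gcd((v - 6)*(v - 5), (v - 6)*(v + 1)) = v - 6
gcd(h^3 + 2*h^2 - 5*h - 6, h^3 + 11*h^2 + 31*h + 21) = h^2 + 4*h + 3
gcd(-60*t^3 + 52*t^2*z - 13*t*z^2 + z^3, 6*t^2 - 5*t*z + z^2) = -2*t + z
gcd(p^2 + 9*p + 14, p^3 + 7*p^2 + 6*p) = 1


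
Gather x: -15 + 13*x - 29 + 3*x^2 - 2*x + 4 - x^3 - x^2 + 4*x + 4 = -x^3 + 2*x^2 + 15*x - 36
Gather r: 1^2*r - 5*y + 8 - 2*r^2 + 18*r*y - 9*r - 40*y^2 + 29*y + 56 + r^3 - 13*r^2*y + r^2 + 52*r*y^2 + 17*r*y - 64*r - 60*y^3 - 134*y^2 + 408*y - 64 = r^3 + r^2*(-13*y - 1) + r*(52*y^2 + 35*y - 72) - 60*y^3 - 174*y^2 + 432*y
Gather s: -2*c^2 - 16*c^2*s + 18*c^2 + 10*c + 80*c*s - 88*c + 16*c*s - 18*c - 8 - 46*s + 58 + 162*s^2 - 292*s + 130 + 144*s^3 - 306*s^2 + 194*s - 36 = 16*c^2 - 96*c + 144*s^3 - 144*s^2 + s*(-16*c^2 + 96*c - 144) + 144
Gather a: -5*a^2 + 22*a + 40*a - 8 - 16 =-5*a^2 + 62*a - 24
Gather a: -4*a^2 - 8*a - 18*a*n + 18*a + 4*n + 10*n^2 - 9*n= -4*a^2 + a*(10 - 18*n) + 10*n^2 - 5*n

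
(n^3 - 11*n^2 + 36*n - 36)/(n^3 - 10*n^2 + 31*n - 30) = (n - 6)/(n - 5)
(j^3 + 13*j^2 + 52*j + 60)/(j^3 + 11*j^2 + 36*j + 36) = (j + 5)/(j + 3)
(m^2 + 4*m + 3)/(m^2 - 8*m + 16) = (m^2 + 4*m + 3)/(m^2 - 8*m + 16)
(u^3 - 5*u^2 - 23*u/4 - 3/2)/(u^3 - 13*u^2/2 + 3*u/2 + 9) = (4*u^2 + 4*u + 1)/(2*(2*u^2 - u - 3))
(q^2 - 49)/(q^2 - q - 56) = (q - 7)/(q - 8)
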